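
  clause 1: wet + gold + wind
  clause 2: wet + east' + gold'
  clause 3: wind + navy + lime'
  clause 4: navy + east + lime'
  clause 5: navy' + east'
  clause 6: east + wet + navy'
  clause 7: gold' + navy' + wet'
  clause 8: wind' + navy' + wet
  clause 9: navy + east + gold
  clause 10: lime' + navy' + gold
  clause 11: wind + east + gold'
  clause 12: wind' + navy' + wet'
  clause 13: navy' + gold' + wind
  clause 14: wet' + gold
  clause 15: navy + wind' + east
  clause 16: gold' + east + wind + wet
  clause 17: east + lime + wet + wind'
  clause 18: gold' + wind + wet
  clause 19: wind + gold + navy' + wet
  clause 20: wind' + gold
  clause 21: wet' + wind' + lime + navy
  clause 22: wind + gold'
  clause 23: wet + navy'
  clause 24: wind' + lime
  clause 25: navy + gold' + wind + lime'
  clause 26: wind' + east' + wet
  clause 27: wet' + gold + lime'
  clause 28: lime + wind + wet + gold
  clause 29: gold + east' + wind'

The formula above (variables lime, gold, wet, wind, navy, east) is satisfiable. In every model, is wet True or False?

True

Suppose wet = 0.
The clause (navy') is unit, so navy = 0.
Suppose gold = 1.
The clause (east') is unit, so east = 0.
The clause (lime') is unit, so lime = 0.
The clause (wind) is unit, so wind = 1.
But (wind') is also a unit clause — contradiction.
Backtrack on gold: now try gold = 0.
The clause (wind) is unit, so wind = 1.
But (wind') is also a unit clause — contradiction.
Either choice for gold ends in contradiction.
So every satisfying assignment has wet = True.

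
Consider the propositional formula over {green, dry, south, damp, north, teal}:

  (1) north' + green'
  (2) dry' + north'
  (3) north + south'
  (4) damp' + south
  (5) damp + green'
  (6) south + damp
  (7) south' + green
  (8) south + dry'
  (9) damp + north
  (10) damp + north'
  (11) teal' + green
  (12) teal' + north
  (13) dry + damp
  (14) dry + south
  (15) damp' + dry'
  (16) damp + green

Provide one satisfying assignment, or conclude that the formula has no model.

Case north = 0:
From the singleton clause (south'), south = 0.
From the singleton clause (damp'), damp = 0.
Now (damp) is unsatisfied and unit — conflict.
So north must be the other value — set north = 1.
From the singleton clause (green'), green = 0.
From the singleton clause (dry'), dry = 0.
From the singleton clause (south'), south = 0.
Now (south) is unsatisfied and unit — conflict.
Neither north = 1 nor north = 0 works.

UNSATISFIABLE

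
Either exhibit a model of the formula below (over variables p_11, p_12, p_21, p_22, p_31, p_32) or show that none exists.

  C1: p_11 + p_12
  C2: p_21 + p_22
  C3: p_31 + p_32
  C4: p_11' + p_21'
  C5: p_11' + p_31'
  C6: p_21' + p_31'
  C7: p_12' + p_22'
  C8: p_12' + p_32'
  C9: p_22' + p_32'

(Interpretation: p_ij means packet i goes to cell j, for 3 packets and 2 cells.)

Case p_11 = 1:
(p_21') alone gives p_21 = 0.
(p_22) alone gives p_22 = 1.
(p_31') alone gives p_31 = 0.
(p_32) alone gives p_32 = 1.
But (p_32') is also a unit clause — contradiction.
So p_11 must be the other value — set p_11 = 0.
(p_12) alone gives p_12 = 1.
(p_22') alone gives p_22 = 0.
(p_21) alone gives p_21 = 1.
(p_31') alone gives p_31 = 0.
(p_32) alone gives p_32 = 1.
But (p_32') is also a unit clause — contradiction.
Either choice for p_11 ends in contradiction.

UNSATISFIABLE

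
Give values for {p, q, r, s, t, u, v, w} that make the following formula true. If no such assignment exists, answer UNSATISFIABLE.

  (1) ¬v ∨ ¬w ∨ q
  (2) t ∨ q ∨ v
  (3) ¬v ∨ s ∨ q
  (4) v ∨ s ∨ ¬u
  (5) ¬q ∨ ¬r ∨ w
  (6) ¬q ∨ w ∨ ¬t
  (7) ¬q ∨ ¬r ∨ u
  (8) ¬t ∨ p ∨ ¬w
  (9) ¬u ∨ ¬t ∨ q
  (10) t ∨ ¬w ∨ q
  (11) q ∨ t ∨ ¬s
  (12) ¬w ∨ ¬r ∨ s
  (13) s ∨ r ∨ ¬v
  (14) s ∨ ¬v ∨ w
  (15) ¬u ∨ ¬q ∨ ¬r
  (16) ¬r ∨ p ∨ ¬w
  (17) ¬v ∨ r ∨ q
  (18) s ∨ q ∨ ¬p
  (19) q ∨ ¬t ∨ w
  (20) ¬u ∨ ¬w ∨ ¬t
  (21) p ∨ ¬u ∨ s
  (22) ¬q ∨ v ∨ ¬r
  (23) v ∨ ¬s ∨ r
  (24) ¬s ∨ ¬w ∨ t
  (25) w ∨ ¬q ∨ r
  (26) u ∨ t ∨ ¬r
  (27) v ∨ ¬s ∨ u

p: True,  q: True,  r: False,  s: False,  t: False,  u: False,  v: False,  w: True

Try v = False.
Try t = False.
Unit clause (q) forces q = True.
Unit clause (¬r) forces r = False.
Unit clause (¬s) forces s = False.
Unit clause (¬u) forces u = False.
Unit clause (w) forces w = True.
No clause remains; p is free.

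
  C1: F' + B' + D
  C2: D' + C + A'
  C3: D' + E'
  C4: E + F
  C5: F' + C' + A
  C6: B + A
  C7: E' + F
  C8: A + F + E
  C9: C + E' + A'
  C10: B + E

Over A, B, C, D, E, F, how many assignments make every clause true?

There are 2^6 = 64 truth assignments over (A, B, C, D, E, F).
Split on F. With F = 1, the clauses containing F are satisfied and F' drops from the rest; 3 of the 2^5 = 32 assignments to the other variables satisfy what remains.
With F = 0, by the same count on the reduced clause set, 0 assignments work.
(One model: A=F, B=T, C=F, D=T, E=F, F=T.)
Total: 3 + 0 = 3.

3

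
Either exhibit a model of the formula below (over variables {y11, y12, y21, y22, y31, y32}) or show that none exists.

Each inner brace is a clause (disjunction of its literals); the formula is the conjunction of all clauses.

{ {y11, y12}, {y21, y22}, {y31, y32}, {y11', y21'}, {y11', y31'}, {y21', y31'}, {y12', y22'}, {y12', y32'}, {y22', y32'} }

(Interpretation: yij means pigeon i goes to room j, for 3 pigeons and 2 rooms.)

UNSATISFIABLE

Suppose y11 = 1.
Unit clause (y21') forces y21 = 0.
Unit clause (y22) forces y22 = 1.
Unit clause (y31') forces y31 = 0.
Unit clause (y32) forces y32 = 1.
That conflicts with the unit clause (y32').
So y11 must be the other value — set y11 = 0.
Unit clause (y12) forces y12 = 1.
Unit clause (y22') forces y22 = 0.
Unit clause (y21) forces y21 = 1.
Unit clause (y31') forces y31 = 0.
Unit clause (y32) forces y32 = 1.
That conflicts with the unit clause (y32').
Neither y11 = 1 nor y11 = 0 works.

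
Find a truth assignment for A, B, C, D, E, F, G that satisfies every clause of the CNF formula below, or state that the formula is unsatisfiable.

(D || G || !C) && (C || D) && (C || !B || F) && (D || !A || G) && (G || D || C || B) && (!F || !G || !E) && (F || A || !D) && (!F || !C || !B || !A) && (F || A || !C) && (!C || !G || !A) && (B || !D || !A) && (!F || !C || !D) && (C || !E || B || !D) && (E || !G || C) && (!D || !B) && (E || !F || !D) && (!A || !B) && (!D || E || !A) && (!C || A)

UNSATISFIABLE

Try C = true.
From the singleton clause (A), A = true.
From the singleton clause (!G), G = false.
From the singleton clause (D), D = true.
From the singleton clause (B), B = true.
But (!B) is also a unit clause — contradiction.
So C must be the other value — set C = false.
From the singleton clause (D), D = true.
From the singleton clause (!B), B = false.
From the singleton clause (!A), A = false.
From the singleton clause (F), F = true.
From the singleton clause (!E), E = false.
But (E) is also a unit clause — contradiction.
Either choice for C ends in contradiction.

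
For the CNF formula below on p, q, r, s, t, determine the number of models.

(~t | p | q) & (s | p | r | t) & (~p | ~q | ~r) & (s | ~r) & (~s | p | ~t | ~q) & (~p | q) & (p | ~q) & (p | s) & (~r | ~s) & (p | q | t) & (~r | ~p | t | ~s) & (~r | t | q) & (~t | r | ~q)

2

There are 2^5 = 32 truth assignments over (p, q, r, s, t).
Split on t. With t = 1, the clauses containing t are satisfied and ~t drops from the rest; 0 of the 2^4 = 16 assignments to the other variables satisfy what remains.
With t = 0, by the same count on the reduced clause set, 2 assignments work.
(One model: p=T, q=T, r=F, s=F, t=F.)
Total: 0 + 2 = 2.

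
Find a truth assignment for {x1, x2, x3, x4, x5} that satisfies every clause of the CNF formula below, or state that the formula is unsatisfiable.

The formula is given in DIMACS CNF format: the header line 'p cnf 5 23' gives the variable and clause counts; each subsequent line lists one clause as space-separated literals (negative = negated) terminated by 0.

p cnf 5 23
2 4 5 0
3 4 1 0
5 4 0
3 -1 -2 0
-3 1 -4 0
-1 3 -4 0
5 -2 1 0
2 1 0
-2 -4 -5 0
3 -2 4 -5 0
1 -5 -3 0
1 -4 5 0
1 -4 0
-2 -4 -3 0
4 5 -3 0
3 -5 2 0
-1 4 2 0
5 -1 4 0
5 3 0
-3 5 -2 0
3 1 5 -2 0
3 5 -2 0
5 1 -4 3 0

Branch on x5: set x5 = False.
(x4) alone gives x4 = True.
(x1) alone gives x1 = True.
(x3) alone gives x3 = True.
(¬x2) alone gives x2 = False.
Every clause now holds.

x1=True, x2=False, x3=True, x4=True, x5=False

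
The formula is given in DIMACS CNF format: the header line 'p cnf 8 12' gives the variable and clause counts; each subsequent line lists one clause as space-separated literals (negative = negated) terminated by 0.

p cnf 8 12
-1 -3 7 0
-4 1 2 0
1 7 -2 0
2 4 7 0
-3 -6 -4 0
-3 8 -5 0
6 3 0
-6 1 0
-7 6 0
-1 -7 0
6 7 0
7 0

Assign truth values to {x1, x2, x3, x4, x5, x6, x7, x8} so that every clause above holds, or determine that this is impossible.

UNSATISFIABLE

(x7) alone gives x7 = True.
(x6) alone gives x6 = True.
(x1) alone gives x1 = True.
Now (¬x1) is unsatisfied and unit — conflict.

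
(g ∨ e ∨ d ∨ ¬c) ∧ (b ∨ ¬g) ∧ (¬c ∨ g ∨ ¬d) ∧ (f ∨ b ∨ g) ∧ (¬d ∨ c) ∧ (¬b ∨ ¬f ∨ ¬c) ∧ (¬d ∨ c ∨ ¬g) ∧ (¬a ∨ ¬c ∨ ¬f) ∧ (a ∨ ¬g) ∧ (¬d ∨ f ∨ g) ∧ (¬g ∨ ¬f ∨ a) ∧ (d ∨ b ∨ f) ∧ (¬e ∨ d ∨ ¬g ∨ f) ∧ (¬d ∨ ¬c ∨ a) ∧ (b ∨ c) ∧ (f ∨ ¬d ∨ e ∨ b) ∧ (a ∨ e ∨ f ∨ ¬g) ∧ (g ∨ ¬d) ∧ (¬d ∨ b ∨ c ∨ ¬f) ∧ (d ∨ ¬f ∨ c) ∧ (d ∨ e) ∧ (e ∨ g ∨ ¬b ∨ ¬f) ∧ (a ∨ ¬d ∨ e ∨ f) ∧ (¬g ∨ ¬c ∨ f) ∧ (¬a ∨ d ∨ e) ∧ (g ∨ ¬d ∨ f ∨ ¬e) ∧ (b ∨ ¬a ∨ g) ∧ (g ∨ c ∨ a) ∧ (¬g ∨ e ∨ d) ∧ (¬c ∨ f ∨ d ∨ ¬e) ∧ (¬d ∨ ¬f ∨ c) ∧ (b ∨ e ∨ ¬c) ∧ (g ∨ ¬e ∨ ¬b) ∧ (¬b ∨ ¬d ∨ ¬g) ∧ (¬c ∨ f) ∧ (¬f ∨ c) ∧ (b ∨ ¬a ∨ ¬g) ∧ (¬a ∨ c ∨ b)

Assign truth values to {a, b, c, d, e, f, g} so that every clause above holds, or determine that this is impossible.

a ↦ False; b ↦ False; c ↦ True; d ↦ False; e ↦ True; f ↦ True; g ↦ False

Suppose b = False.
(¬g) alone gives g = False.
(f) alone gives f = True.
(c) alone gives c = True.
(¬d) alone gives d = False.
(e) alone gives e = True.
(¬a) alone gives a = False.
This assignment satisfies each clause.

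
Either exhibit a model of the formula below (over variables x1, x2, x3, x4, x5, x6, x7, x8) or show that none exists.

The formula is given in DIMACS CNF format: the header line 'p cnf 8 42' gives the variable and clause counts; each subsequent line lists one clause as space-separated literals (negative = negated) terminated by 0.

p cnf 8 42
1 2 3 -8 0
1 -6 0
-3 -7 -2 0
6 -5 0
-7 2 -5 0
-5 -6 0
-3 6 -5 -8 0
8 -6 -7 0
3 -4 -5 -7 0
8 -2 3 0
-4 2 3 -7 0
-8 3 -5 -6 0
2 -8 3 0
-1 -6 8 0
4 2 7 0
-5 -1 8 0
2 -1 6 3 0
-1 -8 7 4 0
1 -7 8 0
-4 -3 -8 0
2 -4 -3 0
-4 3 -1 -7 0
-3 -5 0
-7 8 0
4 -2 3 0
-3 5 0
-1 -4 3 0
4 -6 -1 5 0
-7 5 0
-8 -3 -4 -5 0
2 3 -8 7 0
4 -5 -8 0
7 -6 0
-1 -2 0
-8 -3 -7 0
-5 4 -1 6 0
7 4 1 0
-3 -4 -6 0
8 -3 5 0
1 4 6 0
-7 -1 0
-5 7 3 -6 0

x1 ↦ False, x2 ↦ True, x3 ↦ False, x4 ↦ True, x5 ↦ False, x6 ↦ False, x7 ↦ False, x8 ↦ True

Case x1 = False:
(¬x6) alone gives x6 = False.
(¬x5) alone gives x5 = False.
(¬x3) alone gives x3 = False.
(¬x7) alone gives x7 = False.
(x4) alone gives x4 = True.
Case x2 = True:
(x8) alone gives x8 = True.
This assignment satisfies each clause.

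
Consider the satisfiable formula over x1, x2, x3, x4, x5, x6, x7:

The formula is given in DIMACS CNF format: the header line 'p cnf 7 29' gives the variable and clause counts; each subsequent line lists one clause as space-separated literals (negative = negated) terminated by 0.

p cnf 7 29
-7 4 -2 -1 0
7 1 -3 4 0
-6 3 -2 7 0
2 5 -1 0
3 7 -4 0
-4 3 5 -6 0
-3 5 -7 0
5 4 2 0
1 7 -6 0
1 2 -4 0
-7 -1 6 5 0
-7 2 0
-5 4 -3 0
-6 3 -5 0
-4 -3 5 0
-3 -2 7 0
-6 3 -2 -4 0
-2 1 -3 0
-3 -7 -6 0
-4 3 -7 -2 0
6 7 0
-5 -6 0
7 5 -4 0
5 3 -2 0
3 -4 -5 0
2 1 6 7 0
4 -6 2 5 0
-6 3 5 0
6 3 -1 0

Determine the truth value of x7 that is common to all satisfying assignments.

Suppose x7 = False.
Unit clause (x6) forces x6 = True.
Unit clause (x1) forces x1 = True.
Unit clause (¬x5) forces x5 = False.
Unit clause (x2) forces x2 = True.
Unit clause (x3) forces x3 = True.
But (¬x3) is also a unit clause — contradiction.
So every satisfying assignment has x7 = True.

True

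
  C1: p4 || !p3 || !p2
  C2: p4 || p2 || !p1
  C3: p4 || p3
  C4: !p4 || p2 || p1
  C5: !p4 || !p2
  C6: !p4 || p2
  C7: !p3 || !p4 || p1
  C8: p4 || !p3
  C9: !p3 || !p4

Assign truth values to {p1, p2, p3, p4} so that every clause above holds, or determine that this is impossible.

UNSATISFIABLE

Case p4 = true:
(!p2) alone gives p2 = false.
Now (p2) is unsatisfied and unit — conflict.
So p4 must be the other value — set p4 = false.
(p3) alone gives p3 = true.
Now (!p3) is unsatisfied and unit — conflict.
Both values of p4 lead to a conflict.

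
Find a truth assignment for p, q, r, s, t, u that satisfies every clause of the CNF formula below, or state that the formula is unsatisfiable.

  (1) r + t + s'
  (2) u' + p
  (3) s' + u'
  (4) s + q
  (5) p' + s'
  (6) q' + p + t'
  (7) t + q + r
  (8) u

Unit clause (u) forces u = 1.
Unit clause (p) forces p = 1.
Unit clause (s') forces s = 0.
Unit clause (q) forces q = 1.
No clause remains; r, t are free.

p: 1; q: 1; r: 0; s: 0; t: 0; u: 1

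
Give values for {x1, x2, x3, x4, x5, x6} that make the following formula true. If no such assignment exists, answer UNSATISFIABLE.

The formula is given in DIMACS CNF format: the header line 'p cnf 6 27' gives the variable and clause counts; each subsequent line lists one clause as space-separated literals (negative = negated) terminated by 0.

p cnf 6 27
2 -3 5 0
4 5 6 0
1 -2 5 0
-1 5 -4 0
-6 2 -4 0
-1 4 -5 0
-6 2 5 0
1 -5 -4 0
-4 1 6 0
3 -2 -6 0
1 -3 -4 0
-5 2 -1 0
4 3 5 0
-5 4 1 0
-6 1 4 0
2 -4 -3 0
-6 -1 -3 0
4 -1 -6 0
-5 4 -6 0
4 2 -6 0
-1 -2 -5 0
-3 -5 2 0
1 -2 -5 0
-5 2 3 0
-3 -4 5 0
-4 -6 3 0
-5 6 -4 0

UNSATISFIABLE

Try x2 = True.
Try x1 = True.
From the singleton clause (¬x5), x5 = False.
From the singleton clause (¬x4), x4 = False.
From the singleton clause (x6), x6 = True.
But (¬x6) is also a unit clause — contradiction.
That branch fails; take x1 = False instead.
From the singleton clause (x5), x5 = True.
But (¬x5) is also a unit clause — contradiction.
Neither x1 = True nor x1 = False works.
That branch fails; take x2 = False instead.
Try x3 = False.
From the singleton clause (¬x5), x5 = False.
From the singleton clause (¬x6), x6 = False.
From the singleton clause (x4), x4 = True.
From the singleton clause (¬x1), x1 = False.
But (x1) is also a unit clause — contradiction.
That branch fails; take x3 = True instead.
From the singleton clause (x5), x5 = True.
But (¬x5) is also a unit clause — contradiction.
Neither x3 = True nor x3 = False works.
Neither x2 = True nor x2 = False works.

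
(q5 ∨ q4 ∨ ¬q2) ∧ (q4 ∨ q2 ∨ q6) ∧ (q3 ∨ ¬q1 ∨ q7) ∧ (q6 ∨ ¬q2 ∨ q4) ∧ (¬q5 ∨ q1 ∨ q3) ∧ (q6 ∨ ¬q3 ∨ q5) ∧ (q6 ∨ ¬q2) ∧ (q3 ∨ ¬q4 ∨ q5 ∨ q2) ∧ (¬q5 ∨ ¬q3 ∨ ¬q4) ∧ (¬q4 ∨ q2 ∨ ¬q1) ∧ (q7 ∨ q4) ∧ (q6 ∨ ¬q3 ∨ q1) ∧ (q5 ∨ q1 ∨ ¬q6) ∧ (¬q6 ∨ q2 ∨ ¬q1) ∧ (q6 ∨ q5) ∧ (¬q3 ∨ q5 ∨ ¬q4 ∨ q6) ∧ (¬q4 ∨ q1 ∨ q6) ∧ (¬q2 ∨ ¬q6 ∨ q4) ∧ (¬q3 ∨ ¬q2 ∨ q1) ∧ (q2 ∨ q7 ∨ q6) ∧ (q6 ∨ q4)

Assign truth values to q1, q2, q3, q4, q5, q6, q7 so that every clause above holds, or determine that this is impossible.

Case q6 = True:
Case q7 = True:
Case q5 = False:
(q1) alone gives q1 = True.
(q2) alone gives q2 = True.
(q4) alone gives q4 = True.
No clause remains; q3 is free.

q1 ↦ True; q2 ↦ True; q3 ↦ False; q4 ↦ True; q5 ↦ False; q6 ↦ True; q7 ↦ True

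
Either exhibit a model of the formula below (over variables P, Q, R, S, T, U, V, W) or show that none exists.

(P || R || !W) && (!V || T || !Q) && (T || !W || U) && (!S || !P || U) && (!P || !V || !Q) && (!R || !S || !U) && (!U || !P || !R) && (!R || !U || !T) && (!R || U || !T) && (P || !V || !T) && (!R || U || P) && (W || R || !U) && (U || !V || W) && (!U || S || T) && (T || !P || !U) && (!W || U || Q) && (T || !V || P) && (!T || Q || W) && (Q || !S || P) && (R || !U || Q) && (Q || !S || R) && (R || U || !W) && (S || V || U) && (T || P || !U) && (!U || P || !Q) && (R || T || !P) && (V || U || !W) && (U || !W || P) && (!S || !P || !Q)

Suppose P = false.
Suppose R = false.
Unit clause (!W) forces W = false.
Unit clause (!U) forces U = false.
Unit clause (!V) forces V = false.
Unit clause (S) forces S = true.
Unit clause (Q) forces Q = true.
No clause remains; T is free.

P ↦ false,  Q ↦ true,  R ↦ false,  S ↦ true,  T ↦ false,  U ↦ false,  V ↦ false,  W ↦ false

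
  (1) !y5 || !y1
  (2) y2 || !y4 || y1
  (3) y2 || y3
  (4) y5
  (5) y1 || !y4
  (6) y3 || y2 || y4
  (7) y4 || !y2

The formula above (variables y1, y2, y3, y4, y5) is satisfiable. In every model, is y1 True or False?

Suppose y1 = true.
From the singleton clause (!y5), y5 = false.
Now (y5) is unsatisfied and unit — conflict.
So every satisfying assignment has y1 = False.

False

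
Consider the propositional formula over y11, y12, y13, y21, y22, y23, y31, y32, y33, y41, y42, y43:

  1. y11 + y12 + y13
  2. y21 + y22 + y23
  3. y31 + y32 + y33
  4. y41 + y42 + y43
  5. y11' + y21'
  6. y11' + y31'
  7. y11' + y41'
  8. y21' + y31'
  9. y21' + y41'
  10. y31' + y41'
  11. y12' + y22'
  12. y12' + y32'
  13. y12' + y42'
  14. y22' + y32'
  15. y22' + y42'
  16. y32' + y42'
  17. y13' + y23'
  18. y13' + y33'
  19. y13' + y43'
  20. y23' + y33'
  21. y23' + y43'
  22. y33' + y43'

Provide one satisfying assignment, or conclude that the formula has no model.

UNSATISFIABLE

Suppose y11 = 0.
Suppose y12 = 1.
Unit clause (y22') forces y22 = 0.
Unit clause (y32') forces y32 = 0.
Unit clause (y42') forces y42 = 0.
Suppose y21 = 1.
Unit clause (y31') forces y31 = 0.
Unit clause (y33) forces y33 = 1.
Unit clause (y41') forces y41 = 0.
Unit clause (y43) forces y43 = 1.
Now (y43') is unsatisfied and unit — conflict.
That branch fails; take y21 = 0 instead.
Unit clause (y23) forces y23 = 1.
Unit clause (y13') forces y13 = 0.
Unit clause (y33') forces y33 = 0.
Unit clause (y31) forces y31 = 1.
Unit clause (y41') forces y41 = 0.
Unit clause (y43) forces y43 = 1.
Now (y43') is unsatisfied and unit — conflict.
Neither y21 = 1 nor y21 = 0 works.
That branch fails; take y12 = 0 instead.
Unit clause (y13) forces y13 = 1.
Unit clause (y23') forces y23 = 0.
Unit clause (y33') forces y33 = 0.
Unit clause (y43') forces y43 = 0.
Suppose y21 = 1.
Unit clause (y31') forces y31 = 0.
Unit clause (y32) forces y32 = 1.
Unit clause (y41') forces y41 = 0.
Unit clause (y42) forces y42 = 1.
Now (y42') is unsatisfied and unit — conflict.
That branch fails; take y21 = 0 instead.
Unit clause (y22) forces y22 = 1.
Unit clause (y32') forces y32 = 0.
Unit clause (y31) forces y31 = 1.
Unit clause (y41') forces y41 = 0.
Unit clause (y42) forces y42 = 1.
Now (y42') is unsatisfied and unit — conflict.
Neither y21 = 1 nor y21 = 0 works.
Neither y12 = 1 nor y12 = 0 works.
That branch fails; take y11 = 1 instead.
Unit clause (y21') forces y21 = 0.
Unit clause (y31') forces y31 = 0.
Unit clause (y41') forces y41 = 0.
Suppose y22 = 1.
Unit clause (y12') forces y12 = 0.
Unit clause (y32') forces y32 = 0.
Unit clause (y33) forces y33 = 1.
Unit clause (y42') forces y42 = 0.
Unit clause (y43) forces y43 = 1.
Now (y43') is unsatisfied and unit — conflict.
That branch fails; take y22 = 0 instead.
Unit clause (y23) forces y23 = 1.
Unit clause (y13') forces y13 = 0.
Unit clause (y33') forces y33 = 0.
Unit clause (y32) forces y32 = 1.
Unit clause (y12') forces y12 = 0.
Unit clause (y42') forces y42 = 0.
Unit clause (y43) forces y43 = 1.
Now (y43') is unsatisfied and unit — conflict.
Neither y22 = 1 nor y22 = 0 works.
Neither y11 = 1 nor y11 = 0 works.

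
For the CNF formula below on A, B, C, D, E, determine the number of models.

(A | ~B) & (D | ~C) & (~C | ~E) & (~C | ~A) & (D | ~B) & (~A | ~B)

9

There are 2^5 = 32 truth assignments over (A, B, C, D, E).
Split on E. With E = 1, the clauses containing E are satisfied and ~E drops from the rest; 4 of the 2^4 = 16 assignments to the other variables satisfy what remains.
With E = 0, by the same count on the reduced clause set, 5 assignments work.
Total: 4 + 5 = 9.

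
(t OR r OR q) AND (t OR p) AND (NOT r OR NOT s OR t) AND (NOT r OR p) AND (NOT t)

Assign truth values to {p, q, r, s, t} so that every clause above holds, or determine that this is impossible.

p: true, q: true, r: false, s: false, t: false

Unit clause (NOT t) forces t = false.
Unit clause (p) forces p = true.
Try r = false.
Unit clause (q) forces q = true.
No clause remains; s is free.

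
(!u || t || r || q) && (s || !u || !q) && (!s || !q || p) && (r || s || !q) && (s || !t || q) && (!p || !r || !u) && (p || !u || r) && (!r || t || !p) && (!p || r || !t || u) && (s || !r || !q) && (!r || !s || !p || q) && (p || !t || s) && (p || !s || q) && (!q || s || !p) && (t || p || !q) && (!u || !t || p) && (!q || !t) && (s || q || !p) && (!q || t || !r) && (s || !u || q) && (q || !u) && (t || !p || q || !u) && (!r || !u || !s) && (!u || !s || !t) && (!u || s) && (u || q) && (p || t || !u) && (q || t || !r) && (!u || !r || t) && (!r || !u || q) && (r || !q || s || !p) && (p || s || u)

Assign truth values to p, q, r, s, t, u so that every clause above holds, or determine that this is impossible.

Suppose q = true.
(!t) alone gives t = false.
(p) alone gives p = true.
(!r) alone gives r = false.
(s) alone gives s = true.
No clause remains; u is free.

p ↦ true; q ↦ true; r ↦ false; s ↦ true; t ↦ false; u ↦ true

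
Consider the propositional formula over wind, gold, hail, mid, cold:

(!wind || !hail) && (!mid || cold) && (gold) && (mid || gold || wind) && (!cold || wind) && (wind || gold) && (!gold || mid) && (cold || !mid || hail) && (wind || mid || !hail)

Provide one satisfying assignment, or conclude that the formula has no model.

wind ↦ true,  gold ↦ true,  hail ↦ false,  mid ↦ true,  cold ↦ true

From the singleton clause (gold), gold = true.
From the singleton clause (mid), mid = true.
From the singleton clause (cold), cold = true.
From the singleton clause (wind), wind = true.
From the singleton clause (!hail), hail = false.
All clauses are satisfied.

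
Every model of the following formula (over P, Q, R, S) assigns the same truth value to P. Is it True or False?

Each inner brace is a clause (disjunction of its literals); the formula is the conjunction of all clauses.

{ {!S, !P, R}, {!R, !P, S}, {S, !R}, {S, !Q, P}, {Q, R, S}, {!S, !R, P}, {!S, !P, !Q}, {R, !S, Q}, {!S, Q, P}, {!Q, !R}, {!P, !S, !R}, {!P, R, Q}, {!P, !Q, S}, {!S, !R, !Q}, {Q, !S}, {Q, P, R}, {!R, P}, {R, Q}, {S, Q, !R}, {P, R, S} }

False

Suppose P = true.
Suppose S = false.
The clause (!R) is unit, so R = false.
The clause (Q) is unit, so Q = true.
Now (!Q) is unsatisfied and unit — conflict.
So S must be the other value — set S = true.
The clause (R) is unit, so R = true.
Now (!R) is unsatisfied and unit — conflict.
Neither S = true nor S = false works.
So every satisfying assignment has P = False.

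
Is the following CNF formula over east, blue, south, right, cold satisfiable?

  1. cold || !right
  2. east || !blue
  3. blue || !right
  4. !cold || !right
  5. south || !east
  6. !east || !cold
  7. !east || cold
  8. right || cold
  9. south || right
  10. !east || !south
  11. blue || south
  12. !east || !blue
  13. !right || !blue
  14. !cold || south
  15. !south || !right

Satisfiable

Suppose cold = true.
From the singleton clause (!right), right = false.
From the singleton clause (!east), east = false.
From the singleton clause (!blue), blue = false.
From the singleton clause (south), south = true.
All clauses are satisfied.
A satisfying assignment: east=false; blue=false; south=true; right=false; cold=true.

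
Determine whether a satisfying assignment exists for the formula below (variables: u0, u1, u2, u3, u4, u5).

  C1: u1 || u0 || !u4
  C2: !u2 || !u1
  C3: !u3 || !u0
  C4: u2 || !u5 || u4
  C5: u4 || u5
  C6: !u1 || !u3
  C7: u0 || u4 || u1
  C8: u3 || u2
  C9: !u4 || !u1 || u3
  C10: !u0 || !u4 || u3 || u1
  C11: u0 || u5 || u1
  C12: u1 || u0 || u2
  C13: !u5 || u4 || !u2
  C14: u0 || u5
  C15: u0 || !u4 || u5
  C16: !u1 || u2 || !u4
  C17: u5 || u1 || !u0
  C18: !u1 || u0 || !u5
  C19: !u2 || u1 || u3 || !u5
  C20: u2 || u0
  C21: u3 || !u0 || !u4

No

Case u2 = false:
(u3) alone gives u3 = true.
(!u0) alone gives u0 = false.
But (u0) is also a unit clause — contradiction.
Backtrack on u2: now try u2 = true.
(!u1) alone gives u1 = false.
Case u0 = true:
(!u3) alone gives u3 = false.
(!u4) alone gives u4 = false.
(u5) alone gives u5 = true.
But (!u5) is also a unit clause — contradiction.
Backtrack on u0: now try u0 = false.
(!u4) alone gives u4 = false.
But (u4) is also a unit clause — contradiction.
Both values of u0 lead to a conflict.
Both values of u2 lead to a conflict.
No assignment satisfies every clause.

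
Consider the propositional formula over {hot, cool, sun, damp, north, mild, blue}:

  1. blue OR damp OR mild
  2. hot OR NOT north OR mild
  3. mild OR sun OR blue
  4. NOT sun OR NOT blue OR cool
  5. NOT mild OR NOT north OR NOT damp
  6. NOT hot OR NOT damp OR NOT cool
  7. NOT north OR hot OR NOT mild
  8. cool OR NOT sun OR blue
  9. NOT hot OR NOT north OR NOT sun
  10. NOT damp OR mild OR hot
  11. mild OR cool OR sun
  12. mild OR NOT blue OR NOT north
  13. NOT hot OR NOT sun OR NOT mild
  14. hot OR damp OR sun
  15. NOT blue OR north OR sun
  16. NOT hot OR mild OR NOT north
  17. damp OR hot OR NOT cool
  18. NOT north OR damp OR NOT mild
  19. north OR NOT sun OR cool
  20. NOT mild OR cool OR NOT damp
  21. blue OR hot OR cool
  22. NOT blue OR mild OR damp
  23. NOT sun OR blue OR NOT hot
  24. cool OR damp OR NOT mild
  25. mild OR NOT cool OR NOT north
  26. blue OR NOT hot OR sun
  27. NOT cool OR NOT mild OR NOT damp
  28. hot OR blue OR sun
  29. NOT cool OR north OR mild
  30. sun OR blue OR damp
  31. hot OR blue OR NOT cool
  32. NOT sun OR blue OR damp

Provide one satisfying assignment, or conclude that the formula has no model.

UNSATISFIABLE

Branch on blue: set blue = true.
Branch on sun: set sun = false.
From the singleton clause (north), north = true.
From the singleton clause (mild), mild = true.
From the singleton clause (NOT damp), damp = false.
Now (damp) is unsatisfied and unit — conflict.
That branch fails; take sun = true instead.
From the singleton clause (cool), cool = true.
Branch on hot: set hot = false.
From the singleton clause (damp), damp = true.
From the singleton clause (mild), mild = true.
Now (NOT mild) is unsatisfied and unit — conflict.
That branch fails; take hot = true instead.
From the singleton clause (NOT damp), damp = false.
From the singleton clause (NOT north), north = false.
From the singleton clause (NOT mild), mild = false.
Now (mild) is unsatisfied and unit — conflict.
Either choice for hot ends in contradiction.
Either choice for sun ends in contradiction.
That branch fails; take blue = false instead.
Branch on damp: set damp = true.
Branch on mild: set mild = true.
From the singleton clause (NOT north), north = false.
From the singleton clause (cool), cool = true.
Now (NOT cool) is unsatisfied and unit — conflict.
That branch fails; take mild = false instead.
From the singleton clause (sun), sun = true.
From the singleton clause (cool), cool = true.
From the singleton clause (NOT hot), hot = false.
Now (hot) is unsatisfied and unit — conflict.
Either choice for mild ends in contradiction.
That branch fails; take damp = false instead.
From the singleton clause (mild), mild = true.
From the singleton clause (NOT north), north = false.
From the singleton clause (cool), cool = true.
From the singleton clause (hot), hot = true.
From the singleton clause (NOT sun), sun = false.
Now (sun) is unsatisfied and unit — conflict.
Either choice for damp ends in contradiction.
Either choice for blue ends in contradiction.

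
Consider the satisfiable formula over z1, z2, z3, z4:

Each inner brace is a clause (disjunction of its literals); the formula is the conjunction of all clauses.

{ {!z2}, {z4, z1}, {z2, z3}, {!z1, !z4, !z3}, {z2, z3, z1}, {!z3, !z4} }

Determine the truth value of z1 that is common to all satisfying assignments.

True

Suppose z1 = false.
From the singleton clause (!z2), z2 = false.
From the singleton clause (z4), z4 = true.
From the singleton clause (z3), z3 = true.
Now (!z3) is unsatisfied and unit — conflict.
So every satisfying assignment has z1 = True.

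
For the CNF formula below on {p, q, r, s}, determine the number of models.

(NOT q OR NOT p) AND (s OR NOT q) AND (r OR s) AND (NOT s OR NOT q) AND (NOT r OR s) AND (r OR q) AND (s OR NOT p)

2

There are 2^4 = 16 truth assignments over (p, q, r, s).
Split on r. With r = true, the clauses containing r are satisfied and NOT r drops from the rest; 2 of the 2^3 = 8 assignments to the other variables satisfy what remains.
With r = false, by the same count on the reduced clause set, 0 assignments work.
Total: 2 + 0 = 2.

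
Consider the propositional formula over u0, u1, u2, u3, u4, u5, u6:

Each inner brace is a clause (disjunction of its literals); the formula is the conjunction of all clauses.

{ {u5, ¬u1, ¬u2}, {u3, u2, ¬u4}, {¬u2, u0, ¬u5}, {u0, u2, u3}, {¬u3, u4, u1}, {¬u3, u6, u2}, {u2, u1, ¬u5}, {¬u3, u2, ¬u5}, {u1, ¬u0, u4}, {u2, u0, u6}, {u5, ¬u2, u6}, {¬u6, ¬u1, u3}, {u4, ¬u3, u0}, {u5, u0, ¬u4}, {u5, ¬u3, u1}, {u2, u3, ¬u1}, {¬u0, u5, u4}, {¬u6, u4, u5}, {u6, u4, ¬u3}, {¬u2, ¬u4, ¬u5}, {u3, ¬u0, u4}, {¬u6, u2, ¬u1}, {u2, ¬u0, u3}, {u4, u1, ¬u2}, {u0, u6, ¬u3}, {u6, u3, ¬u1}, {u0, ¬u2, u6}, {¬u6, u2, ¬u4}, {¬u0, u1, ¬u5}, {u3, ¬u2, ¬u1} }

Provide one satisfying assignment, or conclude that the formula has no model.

Try u5 = True.
Try u2 = True.
The clause (u0) is unit, so u0 = True.
The clause (¬u4) is unit, so u4 = False.
The clause (u1) is unit, so u1 = True.
The clause (u3) is unit, so u3 = True.
The clause (u6) is unit, so u6 = True.
All clauses are satisfied.

u0 ↦ True; u1 ↦ True; u2 ↦ True; u3 ↦ True; u4 ↦ False; u5 ↦ True; u6 ↦ True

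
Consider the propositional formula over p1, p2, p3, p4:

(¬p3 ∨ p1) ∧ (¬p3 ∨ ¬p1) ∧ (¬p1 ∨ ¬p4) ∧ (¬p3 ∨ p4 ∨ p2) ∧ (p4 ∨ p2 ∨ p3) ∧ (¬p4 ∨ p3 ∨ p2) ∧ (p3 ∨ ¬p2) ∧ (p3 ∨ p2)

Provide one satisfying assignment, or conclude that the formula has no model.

Try p3 = False.
(¬p2) alone gives p2 = False.
That conflicts with the unit clause (p2).
So p3 must be the other value — set p3 = True.
(p1) alone gives p1 = True.
That conflicts with the unit clause (¬p1).
Either choice for p3 ends in contradiction.

UNSATISFIABLE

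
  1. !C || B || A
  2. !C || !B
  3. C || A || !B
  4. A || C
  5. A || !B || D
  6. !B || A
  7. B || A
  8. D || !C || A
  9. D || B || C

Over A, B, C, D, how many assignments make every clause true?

There are 2^4 = 16 truth assignments over (A, B, C, D).
Split on A. With A = true, the clauses containing A are satisfied and !A drops from the rest; 5 of the 2^3 = 8 assignments to the other variables satisfy what remains.
With A = false, by the same count on the reduced clause set, 0 assignments work.
(One model: A=T, B=F, C=F, D=T.)
Total: 5 + 0 = 5.

5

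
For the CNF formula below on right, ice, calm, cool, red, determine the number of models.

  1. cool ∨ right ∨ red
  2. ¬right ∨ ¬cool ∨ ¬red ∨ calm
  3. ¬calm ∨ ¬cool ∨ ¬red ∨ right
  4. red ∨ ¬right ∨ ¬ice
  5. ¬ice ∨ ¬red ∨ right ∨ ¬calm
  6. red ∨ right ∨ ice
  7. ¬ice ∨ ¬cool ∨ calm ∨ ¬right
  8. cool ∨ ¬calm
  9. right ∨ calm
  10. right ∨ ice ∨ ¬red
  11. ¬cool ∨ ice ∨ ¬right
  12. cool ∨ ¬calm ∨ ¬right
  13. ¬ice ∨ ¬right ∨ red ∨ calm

There are 2^5 = 32 truth assignments over (right, ice, calm, cool, red).
Split on right. With right = True, the clauses containing right are satisfied and ¬right drops from the rest; 4 of the 2^4 = 16 assignments to the other variables satisfy what remains.
With right = False, by the same count on the reduced clause set, 1 assignment works.
(One model: right=F, ice=T, calm=T, cool=T, red=F.)
Total: 4 + 1 = 5.

5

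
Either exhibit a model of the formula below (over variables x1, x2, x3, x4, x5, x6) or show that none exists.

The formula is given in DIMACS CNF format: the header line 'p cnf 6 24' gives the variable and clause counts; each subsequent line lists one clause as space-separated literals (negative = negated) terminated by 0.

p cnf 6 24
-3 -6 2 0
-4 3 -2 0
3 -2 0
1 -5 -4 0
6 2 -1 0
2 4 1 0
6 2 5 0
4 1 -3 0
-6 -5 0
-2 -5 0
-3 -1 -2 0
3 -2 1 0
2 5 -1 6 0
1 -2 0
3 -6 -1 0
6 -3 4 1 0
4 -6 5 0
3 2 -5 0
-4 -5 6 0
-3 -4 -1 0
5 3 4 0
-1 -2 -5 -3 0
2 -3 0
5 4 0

x1=False,  x2=False,  x3=False,  x4=True,  x5=False,  x6=True

Case x3 = False:
The clause (¬x2) is unit, so x2 = False.
The clause (¬x5) is unit, so x5 = False.
The clause (x6) is unit, so x6 = True.
The clause (¬x1) is unit, so x1 = False.
The clause (x4) is unit, so x4 = True.
Every clause now holds.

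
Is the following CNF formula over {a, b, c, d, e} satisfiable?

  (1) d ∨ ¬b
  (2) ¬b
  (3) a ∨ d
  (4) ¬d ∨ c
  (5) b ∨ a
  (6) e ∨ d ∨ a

The clause (¬b) is unit, so b = False.
The clause (a) is unit, so a = True.
Branch on d: set d = False.
All clauses hold; c, e can take either value.
A satisfying assignment: a ↦ True; b ↦ False; c ↦ True; d ↦ False; e ↦ False.

Yes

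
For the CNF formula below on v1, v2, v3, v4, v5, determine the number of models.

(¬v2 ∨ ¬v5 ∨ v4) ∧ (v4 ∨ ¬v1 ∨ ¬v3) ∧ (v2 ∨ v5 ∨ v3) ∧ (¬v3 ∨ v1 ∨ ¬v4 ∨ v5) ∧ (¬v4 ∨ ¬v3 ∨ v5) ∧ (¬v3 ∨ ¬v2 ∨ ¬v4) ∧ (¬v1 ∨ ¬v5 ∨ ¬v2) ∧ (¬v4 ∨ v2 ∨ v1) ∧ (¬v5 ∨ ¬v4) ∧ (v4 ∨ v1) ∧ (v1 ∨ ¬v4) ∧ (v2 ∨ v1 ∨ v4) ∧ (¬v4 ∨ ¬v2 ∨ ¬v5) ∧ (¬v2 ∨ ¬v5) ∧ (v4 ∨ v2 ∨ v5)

There are 2^5 = 32 truth assignments over (v1, v2, v3, v4, v5).
Split on v5. With v5 = True, the clauses containing v5 are satisfied and ¬v5 drops from the rest; 1 of the 2^4 = 16 assignments to the other variables satisfy what remains.
With v5 = False, by the same count on the reduced clause set, 2 assignments work.
Total: 1 + 2 = 3.

3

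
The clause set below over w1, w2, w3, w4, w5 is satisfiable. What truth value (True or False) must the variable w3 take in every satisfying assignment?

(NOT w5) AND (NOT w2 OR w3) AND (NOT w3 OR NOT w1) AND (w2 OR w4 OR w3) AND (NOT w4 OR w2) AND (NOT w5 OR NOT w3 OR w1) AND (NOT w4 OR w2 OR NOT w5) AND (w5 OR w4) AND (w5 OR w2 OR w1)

Suppose w3 = false.
(NOT w5) alone gives w5 = false.
(NOT w2) alone gives w2 = false.
(w4) alone gives w4 = true.
But (NOT w4) is also a unit clause — contradiction.
So every satisfying assignment has w3 = True.

True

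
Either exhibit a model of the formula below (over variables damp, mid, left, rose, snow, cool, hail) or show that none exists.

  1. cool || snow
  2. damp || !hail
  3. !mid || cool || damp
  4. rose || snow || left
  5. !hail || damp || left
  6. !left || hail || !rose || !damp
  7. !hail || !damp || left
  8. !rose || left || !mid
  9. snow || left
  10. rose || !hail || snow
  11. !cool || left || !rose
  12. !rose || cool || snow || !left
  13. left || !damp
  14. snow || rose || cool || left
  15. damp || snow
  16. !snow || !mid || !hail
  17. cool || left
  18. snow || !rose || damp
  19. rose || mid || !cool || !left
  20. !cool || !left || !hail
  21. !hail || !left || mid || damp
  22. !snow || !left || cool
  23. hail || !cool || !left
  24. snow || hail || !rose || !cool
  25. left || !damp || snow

damp=false,  mid=true,  left=false,  rose=false,  snow=true,  cool=true,  hail=false

Branch on cool: set cool = true.
Branch on damp: set damp = false.
Unit clause (!hail) forces hail = false.
Unit clause (snow) forces snow = true.
Unit clause (!left) forces left = false.
Unit clause (!rose) forces rose = false.
No clause remains; mid is free.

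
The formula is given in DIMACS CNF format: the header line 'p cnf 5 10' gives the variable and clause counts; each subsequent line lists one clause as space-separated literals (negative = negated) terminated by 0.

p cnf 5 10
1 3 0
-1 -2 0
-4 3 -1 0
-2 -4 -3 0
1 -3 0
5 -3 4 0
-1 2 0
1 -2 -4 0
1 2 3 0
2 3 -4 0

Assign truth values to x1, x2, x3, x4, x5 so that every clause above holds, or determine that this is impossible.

Case x1 = True:
(¬x2) alone gives x2 = False.
But (x2) is also a unit clause — contradiction.
That branch fails; take x1 = False instead.
(x3) alone gives x3 = True.
But (¬x3) is also a unit clause — contradiction.
Both values of x1 lead to a conflict.

UNSATISFIABLE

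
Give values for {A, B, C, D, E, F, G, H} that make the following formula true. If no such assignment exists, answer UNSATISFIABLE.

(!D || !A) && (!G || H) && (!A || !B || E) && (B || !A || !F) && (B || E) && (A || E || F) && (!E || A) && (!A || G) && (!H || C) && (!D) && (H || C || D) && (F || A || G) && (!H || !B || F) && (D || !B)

A: true,  B: false,  C: true,  D: false,  E: true,  F: false,  G: true,  H: true

The clause (!D) is unit, so D = false.
The clause (!B) is unit, so B = false.
The clause (E) is unit, so E = true.
The clause (A) is unit, so A = true.
The clause (!F) is unit, so F = false.
The clause (G) is unit, so G = true.
The clause (H) is unit, so H = true.
The clause (C) is unit, so C = true.
All clauses are satisfied.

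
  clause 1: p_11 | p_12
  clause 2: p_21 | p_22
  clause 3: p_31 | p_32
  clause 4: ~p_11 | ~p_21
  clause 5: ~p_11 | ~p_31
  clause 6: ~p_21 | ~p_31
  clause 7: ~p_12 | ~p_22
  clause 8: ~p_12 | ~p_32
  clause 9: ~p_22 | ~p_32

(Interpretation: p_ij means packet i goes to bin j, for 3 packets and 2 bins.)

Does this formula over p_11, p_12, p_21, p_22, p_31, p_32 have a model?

No

Case p_11 = 1:
The clause (~p_21) is unit, so p_21 = 0.
The clause (p_22) is unit, so p_22 = 1.
The clause (~p_31) is unit, so p_31 = 0.
The clause (p_32) is unit, so p_32 = 1.
But (~p_32) is also a unit clause — contradiction.
That branch fails; take p_11 = 0 instead.
The clause (p_12) is unit, so p_12 = 1.
The clause (~p_22) is unit, so p_22 = 0.
The clause (p_21) is unit, so p_21 = 1.
The clause (~p_31) is unit, so p_31 = 0.
The clause (p_32) is unit, so p_32 = 1.
But (~p_32) is also a unit clause — contradiction.
Either choice for p_11 ends in contradiction.
No assignment satisfies every clause.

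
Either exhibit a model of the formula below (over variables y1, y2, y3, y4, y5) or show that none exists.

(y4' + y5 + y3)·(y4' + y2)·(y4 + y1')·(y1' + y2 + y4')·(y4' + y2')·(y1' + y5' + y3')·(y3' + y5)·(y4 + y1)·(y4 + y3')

UNSATISFIABLE

Try y4 = 0.
The clause (y1') is unit, so y1 = 0.
That conflicts with the unit clause (y1).
Undo y4 and try y4 = 1.
The clause (y2) is unit, so y2 = 1.
That conflicts with the unit clause (y2').
Both values of y4 lead to a conflict.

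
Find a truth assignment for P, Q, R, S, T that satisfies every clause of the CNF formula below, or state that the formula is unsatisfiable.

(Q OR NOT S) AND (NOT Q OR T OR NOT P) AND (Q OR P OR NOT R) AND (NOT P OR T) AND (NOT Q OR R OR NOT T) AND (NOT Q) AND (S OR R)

From the singleton clause (NOT Q), Q = false.
From the singleton clause (NOT S), S = false.
From the singleton clause (R), R = true.
From the singleton clause (P), P = true.
From the singleton clause (T), T = true.
All clauses are satisfied.

P=true; Q=false; R=true; S=false; T=true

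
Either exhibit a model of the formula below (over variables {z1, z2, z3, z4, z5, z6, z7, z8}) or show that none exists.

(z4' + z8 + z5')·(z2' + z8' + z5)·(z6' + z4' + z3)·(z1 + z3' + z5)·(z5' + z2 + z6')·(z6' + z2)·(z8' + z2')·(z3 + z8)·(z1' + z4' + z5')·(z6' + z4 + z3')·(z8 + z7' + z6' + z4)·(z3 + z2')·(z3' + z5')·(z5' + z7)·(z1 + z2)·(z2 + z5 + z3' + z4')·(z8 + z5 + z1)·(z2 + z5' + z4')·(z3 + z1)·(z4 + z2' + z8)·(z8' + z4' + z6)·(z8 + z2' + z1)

z1=1; z2=0; z3=1; z4=0; z5=0; z6=0; z7=1; z8=0

Branch on z6: set z6 = 0.
Branch on z8: set z8 = 0.
The clause (z3) is unit, so z3 = 1.
The clause (z5') is unit, so z5 = 0.
The clause (z1) is unit, so z1 = 1.
Branch on z2: set z2 = 0.
The clause (z4') is unit, so z4 = 0.
Every clause is now satisfied; z7 is unconstrained.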